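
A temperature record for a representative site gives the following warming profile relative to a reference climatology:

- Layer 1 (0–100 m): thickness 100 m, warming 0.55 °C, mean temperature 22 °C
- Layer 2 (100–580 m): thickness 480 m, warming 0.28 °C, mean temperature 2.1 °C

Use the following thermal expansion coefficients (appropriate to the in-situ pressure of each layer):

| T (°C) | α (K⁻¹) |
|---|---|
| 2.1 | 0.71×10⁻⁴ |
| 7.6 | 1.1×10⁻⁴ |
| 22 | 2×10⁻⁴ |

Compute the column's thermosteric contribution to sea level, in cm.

2.1 cm of thermosteric rise

Layer 1 at 22 °C → α = 2×10⁻⁴ K⁻¹
Layer 2 at 2.1 °C → α = 0.71×10⁻⁴ K⁻¹
Layer 1: 2×10⁻⁴ × 0.55 × 100 = 0.01100 m
100–580 m: 0.28 × 0.71×10⁻⁴ × 480 = 0.0095424 m
Δh = 0.01100 + 0.0095424 = 0.0205424 m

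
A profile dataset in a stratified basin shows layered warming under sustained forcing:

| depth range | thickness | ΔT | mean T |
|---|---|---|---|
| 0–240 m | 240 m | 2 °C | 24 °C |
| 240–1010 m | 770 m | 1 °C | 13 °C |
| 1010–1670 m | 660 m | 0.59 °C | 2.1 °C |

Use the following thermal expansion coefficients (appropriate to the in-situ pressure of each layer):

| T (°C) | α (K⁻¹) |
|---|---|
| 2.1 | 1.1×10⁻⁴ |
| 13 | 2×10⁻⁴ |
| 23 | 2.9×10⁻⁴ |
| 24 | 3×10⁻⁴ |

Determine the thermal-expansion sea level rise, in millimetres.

Layer 1 at 24 °C → α = 3×10⁻⁴ K⁻¹
Layer 2 at 13 °C → α = 2×10⁻⁴ K⁻¹
Layer 3 at 2.1 °C → α = 1.1×10⁻⁴ K⁻¹
Layer 1: 3×10⁻⁴ × 240 × 2 = 0.14400 m
770 × 1 × 2×10⁻⁴ = 0.15400 m
Layer 3: 1.1×10⁻⁴ × 0.59 × 660 = 0.042834 m
Δh = 0.14400 + 0.15400 + 0.042834 = 0.340834 m ≈ 341 mm

341 mm of thermosteric rise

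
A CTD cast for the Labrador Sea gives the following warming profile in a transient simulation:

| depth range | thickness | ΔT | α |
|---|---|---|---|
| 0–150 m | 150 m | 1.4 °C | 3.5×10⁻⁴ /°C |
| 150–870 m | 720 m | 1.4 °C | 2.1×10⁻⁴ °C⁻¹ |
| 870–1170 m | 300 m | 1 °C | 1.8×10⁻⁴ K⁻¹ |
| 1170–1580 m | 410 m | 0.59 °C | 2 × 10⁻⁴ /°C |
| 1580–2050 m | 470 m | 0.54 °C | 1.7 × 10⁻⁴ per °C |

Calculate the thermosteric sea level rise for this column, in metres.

Layer 1: 150 × 3.5×10⁻⁴ × 1.4 = 0.07350 m
150–870 m: 720 × 1.4 × 2.1×10⁻⁴ = 0.21168 m
1.8×10⁻⁴ × 1 × 300 = 0.05400 m
0.59 × 410 × 2×10⁻⁴ = 0.04838 m
1.7×10⁻⁴ × 470 × 0.54 = 0.043146 m
Δh = 0.07350 + 0.21168 + 0.05400 + 0.04838 + 0.043146 = 0.430706 m

about 0.43 m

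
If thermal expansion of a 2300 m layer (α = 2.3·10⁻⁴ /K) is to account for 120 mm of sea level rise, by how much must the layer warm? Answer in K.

ΔT = Δh/(αH) = 0.12 / (2.3×10⁻⁴ × 2300) ≈ 0.2268 K

about 0.227 K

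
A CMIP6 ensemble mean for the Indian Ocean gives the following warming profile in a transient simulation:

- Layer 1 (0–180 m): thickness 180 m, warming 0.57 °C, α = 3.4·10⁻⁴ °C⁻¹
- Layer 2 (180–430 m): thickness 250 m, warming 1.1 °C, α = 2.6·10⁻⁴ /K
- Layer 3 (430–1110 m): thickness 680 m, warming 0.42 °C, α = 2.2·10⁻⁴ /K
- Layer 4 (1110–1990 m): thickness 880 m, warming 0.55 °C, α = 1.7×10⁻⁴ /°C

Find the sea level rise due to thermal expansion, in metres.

180 × 0.57 × 3.4×10⁻⁴ = 0.034884 m
Layer 2: 250 × 1.1 × 2.6×10⁻⁴ = 0.07150 m
0.42 × 2.2×10⁻⁴ × 680 = 0.062832 m
Layer 4: 880 × 1.7×10⁻⁴ × 0.55 = 0.08228 m
Δh = 0.034884 + 0.07150 + 0.062832 + 0.08228 = 0.251496 m

Δh ≈ 0.251 m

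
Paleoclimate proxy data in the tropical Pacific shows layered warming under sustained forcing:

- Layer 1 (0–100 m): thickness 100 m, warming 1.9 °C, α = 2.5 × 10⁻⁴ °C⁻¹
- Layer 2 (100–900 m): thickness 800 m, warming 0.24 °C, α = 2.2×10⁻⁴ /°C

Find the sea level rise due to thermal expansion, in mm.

90 mm of thermosteric rise

100 × 2.5×10⁻⁴ × 1.9 = 0.04750 m
0.24 × 800 × 2.2×10⁻⁴ = 0.04224 m
Δh = 0.04750 + 0.04224 = 0.08974 m ≈ 90 mm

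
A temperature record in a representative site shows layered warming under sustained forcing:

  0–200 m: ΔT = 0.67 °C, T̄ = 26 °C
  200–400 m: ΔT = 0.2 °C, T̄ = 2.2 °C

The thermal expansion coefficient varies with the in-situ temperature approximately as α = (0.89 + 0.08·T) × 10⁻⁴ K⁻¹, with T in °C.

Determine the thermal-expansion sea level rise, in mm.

Layer 1: α = (0.89 + 0.08×26)×10⁻⁴ = 2.97×10⁻⁴ K⁻¹
Layer 2: α = (0.89 + 0.08×2.2)×10⁻⁴ = 1.066×10⁻⁴ K⁻¹
200 × 0.67 × 2.97×10⁻⁴ = 0.039798 m
200–400 m: 0.2 × 200 × 1.066×10⁻⁴ = 0.004264 m
Δh = 0.039798 + 0.004264 = 0.044062 m

Δh = 44.1 mm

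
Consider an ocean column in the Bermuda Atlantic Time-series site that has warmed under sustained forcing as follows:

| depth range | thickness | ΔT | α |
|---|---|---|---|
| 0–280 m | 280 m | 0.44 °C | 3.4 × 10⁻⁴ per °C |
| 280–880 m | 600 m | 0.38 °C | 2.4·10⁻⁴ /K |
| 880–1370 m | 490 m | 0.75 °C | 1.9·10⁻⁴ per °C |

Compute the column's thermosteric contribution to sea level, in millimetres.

about 166 mm

Layer 1: 280 × 0.44 × 3.4×10⁻⁴ = 0.041888 m
280–880 m: 600 × 0.38 × 2.4×10⁻⁴ = 0.05472 m
Layer 3: 1.9×10⁻⁴ × 0.75 × 490 = 0.069825 m
Δh = 0.041888 + 0.05472 + 0.069825 = 0.166433 m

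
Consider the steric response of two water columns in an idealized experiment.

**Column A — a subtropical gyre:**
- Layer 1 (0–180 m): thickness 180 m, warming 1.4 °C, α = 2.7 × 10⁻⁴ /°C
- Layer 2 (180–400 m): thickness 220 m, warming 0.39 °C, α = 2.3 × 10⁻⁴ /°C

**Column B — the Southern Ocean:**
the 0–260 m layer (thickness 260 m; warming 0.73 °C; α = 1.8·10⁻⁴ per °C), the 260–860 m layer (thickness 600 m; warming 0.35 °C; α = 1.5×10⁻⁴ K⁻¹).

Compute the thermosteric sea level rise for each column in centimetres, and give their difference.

Δh_A ≈ 8.8 cm, Δh_B ≈ 6.6 cm; difference ≈ 2.2 cm

A 2.7×10⁻⁴ × 1.4 × 180 = 0.06804 m
A 0.39 × 2.3×10⁻⁴ × 220 = 0.019734 m
A total: 0.087774 m
B 260 × 0.73 × 1.8×10⁻⁴ = 0.034164 m
B Layer 2: 0.35 × 600 × 1.5×10⁻⁴ = 0.03150 m
B total: 0.065664 m
Difference: 0.087774 − 0.065664 = 0.02211 m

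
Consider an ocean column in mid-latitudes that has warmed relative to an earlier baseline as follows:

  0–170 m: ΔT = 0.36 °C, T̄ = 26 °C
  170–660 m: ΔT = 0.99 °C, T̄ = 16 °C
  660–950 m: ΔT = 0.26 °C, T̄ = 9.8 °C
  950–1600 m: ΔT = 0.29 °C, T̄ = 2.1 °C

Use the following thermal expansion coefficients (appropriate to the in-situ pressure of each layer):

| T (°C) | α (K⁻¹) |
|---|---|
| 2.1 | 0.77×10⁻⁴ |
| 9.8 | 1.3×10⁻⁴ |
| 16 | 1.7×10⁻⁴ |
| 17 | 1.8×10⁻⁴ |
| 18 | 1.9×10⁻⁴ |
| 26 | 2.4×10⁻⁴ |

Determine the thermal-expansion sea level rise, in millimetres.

Layer 1 at 26 °C → α = 2.4×10⁻⁴ K⁻¹
Layer 2 at 16 °C → α = 1.7×10⁻⁴ K⁻¹
Layer 3 at 9.8 °C → α = 1.3×10⁻⁴ K⁻¹
Layer 4 at 2.1 °C → α = 0.77×10⁻⁴ K⁻¹
Layer 1: 2.4×10⁻⁴ × 0.36 × 170 = 0.014688 m
170–660 m: 1.7×10⁻⁴ × 0.99 × 490 = 0.082467 m
660–950 m: 290 × 0.26 × 1.3×10⁻⁴ = 0.009802 m
950–1600 m: 0.77×10⁻⁴ × 650 × 0.29 = 0.0145145 m
Δh = 0.014688 + 0.082467 + 0.009802 + 0.0145145 = 0.1214715 m ≈ 121 mm

121 mm of thermosteric rise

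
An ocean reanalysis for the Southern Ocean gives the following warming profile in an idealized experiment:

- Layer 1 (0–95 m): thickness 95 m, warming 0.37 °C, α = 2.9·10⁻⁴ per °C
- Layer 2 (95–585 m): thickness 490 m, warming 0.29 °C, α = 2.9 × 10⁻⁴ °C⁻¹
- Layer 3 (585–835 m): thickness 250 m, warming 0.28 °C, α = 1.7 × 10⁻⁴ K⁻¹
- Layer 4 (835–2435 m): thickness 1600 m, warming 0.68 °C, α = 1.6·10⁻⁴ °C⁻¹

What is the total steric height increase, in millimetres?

about 237 mm

Layer 1: 95 × 0.37 × 2.9×10⁻⁴ = 0.0101935 m
95–585 m: 490 × 2.9×10⁻⁴ × 0.29 = 0.041209 m
250 × 1.7×10⁻⁴ × 0.28 = 0.01190 m
0.68 × 1600 × 1.6×10⁻⁴ = 0.17408 m
Δh = 0.0101935 + 0.041209 + 0.01190 + 0.17408 = 0.2373825 m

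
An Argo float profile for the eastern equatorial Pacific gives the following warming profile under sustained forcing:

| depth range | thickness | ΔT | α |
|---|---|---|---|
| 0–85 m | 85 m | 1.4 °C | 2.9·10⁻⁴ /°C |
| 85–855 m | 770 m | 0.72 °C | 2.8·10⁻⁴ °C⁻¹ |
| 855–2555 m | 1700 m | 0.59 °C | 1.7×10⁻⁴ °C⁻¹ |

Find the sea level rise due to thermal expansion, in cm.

0–85 m: 1.4 × 2.9×10⁻⁴ × 85 = 0.03451 m
Layer 2: 770 × 2.8×10⁻⁴ × 0.72 = 0.155232 m
Layer 3: 1700 × 0.59 × 1.7×10⁻⁴ = 0.17051 m
Δh = 0.03451 + 0.155232 + 0.17051 = 0.360252 m

36 cm of thermosteric rise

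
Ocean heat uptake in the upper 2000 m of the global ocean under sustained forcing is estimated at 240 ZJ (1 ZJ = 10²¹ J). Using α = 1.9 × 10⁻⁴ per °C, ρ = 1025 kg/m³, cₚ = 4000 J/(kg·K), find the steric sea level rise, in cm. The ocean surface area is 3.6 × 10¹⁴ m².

Per unit area: Q = 240×10²¹ / (3.6×10¹⁴) ≈ 6.667×10⁸ J/m²
Δh = αQ/(ρcₚ) = 1.9×10⁻⁴ × 6.667×10⁸ / (1025 × 4000) ≈ 0.030896 m

about 3.09 cm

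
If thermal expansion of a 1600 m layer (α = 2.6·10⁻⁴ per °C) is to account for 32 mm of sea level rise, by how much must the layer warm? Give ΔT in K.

0.077 K

ΔT = Δh/(αH) = 0.032 / (2.6×10⁻⁴ × 1600) ≈ 0.07692 K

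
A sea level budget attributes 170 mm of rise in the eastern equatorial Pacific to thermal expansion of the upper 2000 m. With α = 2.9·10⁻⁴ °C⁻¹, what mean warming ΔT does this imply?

about 0.293 K

ΔT = Δh/(αH) = 0.17 / (2.9×10⁻⁴ × 2000) ≈ 0.2931 K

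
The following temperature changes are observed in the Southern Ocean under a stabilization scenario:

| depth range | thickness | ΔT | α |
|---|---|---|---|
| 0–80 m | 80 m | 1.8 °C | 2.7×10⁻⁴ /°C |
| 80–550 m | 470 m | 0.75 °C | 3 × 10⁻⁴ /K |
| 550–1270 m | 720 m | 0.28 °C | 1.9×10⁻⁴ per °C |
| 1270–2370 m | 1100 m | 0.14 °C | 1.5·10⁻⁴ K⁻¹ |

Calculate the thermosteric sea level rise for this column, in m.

0–80 m: 80 × 1.8 × 2.7×10⁻⁴ = 0.03888 m
80–550 m: 0.75 × 3×10⁻⁴ × 470 = 0.10575 m
550–1270 m: 1.9×10⁻⁴ × 0.28 × 720 = 0.038304 m
1270–2370 m: 1.5×10⁻⁴ × 0.14 × 1100 = 0.02310 m
Δh = 0.03888 + 0.10575 + 0.038304 + 0.02310 = 0.206034 m

0.206 m of thermosteric rise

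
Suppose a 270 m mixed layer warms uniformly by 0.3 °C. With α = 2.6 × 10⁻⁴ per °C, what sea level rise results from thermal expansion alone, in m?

Δh = αΔT·H = 2.6×10⁻⁴ × 0.3 × 270 = 0.02106 m

Δh ≈ 0.021 m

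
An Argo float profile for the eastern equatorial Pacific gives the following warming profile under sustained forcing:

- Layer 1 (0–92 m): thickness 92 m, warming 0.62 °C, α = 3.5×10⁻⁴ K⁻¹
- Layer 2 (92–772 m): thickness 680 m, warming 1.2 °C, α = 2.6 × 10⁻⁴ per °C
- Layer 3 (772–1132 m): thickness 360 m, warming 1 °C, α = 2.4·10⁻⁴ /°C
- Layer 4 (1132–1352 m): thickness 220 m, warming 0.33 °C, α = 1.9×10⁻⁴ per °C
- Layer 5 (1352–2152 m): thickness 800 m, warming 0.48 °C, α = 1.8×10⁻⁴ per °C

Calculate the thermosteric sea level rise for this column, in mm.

Layer 1: 92 × 0.62 × 3.5×10⁻⁴ = 0.019964 m
Layer 2: 2.6×10⁻⁴ × 680 × 1.2 = 0.21216 m
Layer 3: 360 × 2.4×10⁻⁴ × 1 = 0.08640 m
Layer 4: 0.33 × 1.9×10⁻⁴ × 220 = 0.013794 m
Layer 5: 1.8×10⁻⁴ × 800 × 0.48 = 0.06912 m
Δh = 0.019964 + 0.21216 + 0.08640 + 0.013794 + 0.06912 = 0.401438 m

401 mm of thermosteric rise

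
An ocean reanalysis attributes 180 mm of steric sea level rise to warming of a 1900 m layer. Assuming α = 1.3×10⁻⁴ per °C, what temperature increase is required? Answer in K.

ΔT = Δh/(αH) = 0.18 / (1.3×10⁻⁴ × 1900) ≈ 0.7287 K

ΔT ≈ 0.73 K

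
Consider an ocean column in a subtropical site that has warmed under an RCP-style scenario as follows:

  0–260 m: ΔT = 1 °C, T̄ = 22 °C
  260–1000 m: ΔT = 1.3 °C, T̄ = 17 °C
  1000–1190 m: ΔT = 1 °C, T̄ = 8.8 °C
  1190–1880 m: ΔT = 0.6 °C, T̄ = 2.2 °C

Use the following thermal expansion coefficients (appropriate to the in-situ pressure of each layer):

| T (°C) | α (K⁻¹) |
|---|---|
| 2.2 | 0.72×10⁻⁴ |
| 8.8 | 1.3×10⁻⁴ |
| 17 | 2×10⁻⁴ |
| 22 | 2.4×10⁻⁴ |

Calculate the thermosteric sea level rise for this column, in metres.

Layer 1 at 22 °C → α = 2.4×10⁻⁴ K⁻¹
Layer 2 at 17 °C → α = 2×10⁻⁴ K⁻¹
Layer 3 at 8.8 °C → α = 1.3×10⁻⁴ K⁻¹
Layer 4 at 2.2 °C → α = 0.72×10⁻⁴ K⁻¹
260 × 1 × 2.4×10⁻⁴ = 0.06240 m
Layer 2: 2×10⁻⁴ × 740 × 1.3 = 0.19240 m
Layer 3: 190 × 1 × 1.3×10⁻⁴ = 0.02470 m
Layer 4: 690 × 0.72×10⁻⁴ × 0.6 = 0.029808 m
Δh = 0.06240 + 0.19240 + 0.02470 + 0.029808 = 0.309308 m

0.309 m of thermosteric rise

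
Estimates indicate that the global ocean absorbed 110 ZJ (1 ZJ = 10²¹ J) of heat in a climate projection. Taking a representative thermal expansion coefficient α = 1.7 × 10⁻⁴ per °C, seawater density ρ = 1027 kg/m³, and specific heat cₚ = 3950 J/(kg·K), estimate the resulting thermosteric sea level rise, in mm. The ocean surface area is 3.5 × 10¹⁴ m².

Δh ≈ 13.2 mm

Per unit area: Q = 110×10²¹ / (3.5×10¹⁴) ≈ 3.143×10⁸ J/m²
Δh = αQ/(ρcₚ) = 1.7×10⁻⁴ × 3.143×10⁸ / (1027 × 3950) ≈ 0.013171 m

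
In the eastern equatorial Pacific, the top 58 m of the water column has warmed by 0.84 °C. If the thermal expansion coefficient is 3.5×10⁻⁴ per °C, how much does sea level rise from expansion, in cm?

Δh = 1.71 cm

Δh = αΔT·H = 3.5×10⁻⁴ × 0.84 × 58 = 0.017052 m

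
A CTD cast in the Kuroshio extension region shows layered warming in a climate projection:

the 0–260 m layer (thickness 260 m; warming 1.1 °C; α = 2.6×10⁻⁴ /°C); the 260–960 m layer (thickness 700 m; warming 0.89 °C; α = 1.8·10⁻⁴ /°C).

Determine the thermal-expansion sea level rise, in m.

Layer 1: 1.1 × 2.6×10⁻⁴ × 260 = 0.07436 m
700 × 1.8×10⁻⁴ × 0.89 = 0.11214 m
Δh = 0.07436 + 0.11214 = 0.18650 m ≈ 0.187 m

Δh = 0.187 m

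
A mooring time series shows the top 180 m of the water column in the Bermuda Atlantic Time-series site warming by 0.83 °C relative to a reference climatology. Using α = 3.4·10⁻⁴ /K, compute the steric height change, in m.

Δh = αΔT·H = 3.4×10⁻⁴ × 0.83 × 180 = 0.050796 m

0.051 m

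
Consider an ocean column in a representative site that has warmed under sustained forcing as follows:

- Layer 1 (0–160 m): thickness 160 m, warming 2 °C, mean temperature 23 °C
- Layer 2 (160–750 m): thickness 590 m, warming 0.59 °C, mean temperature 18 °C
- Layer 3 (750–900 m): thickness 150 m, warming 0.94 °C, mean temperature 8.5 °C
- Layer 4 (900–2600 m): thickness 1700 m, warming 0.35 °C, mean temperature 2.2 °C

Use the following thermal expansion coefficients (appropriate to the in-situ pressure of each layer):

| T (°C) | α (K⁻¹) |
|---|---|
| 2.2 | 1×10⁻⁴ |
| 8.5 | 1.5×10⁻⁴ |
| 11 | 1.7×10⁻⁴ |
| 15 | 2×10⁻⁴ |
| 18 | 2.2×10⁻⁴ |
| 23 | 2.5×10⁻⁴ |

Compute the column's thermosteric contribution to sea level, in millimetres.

Layer 1 at 23 °C → α = 2.5×10⁻⁴ K⁻¹
Layer 2 at 18 °C → α = 2.2×10⁻⁴ K⁻¹
Layer 3 at 8.5 °C → α = 1.5×10⁻⁴ K⁻¹
Layer 4 at 2.2 °C → α = 1×10⁻⁴ K⁻¹
Layer 1: 2 × 2.5×10⁻⁴ × 160 = 0.08000 m
2.2×10⁻⁴ × 590 × 0.59 = 0.076582 m
1.5×10⁻⁴ × 0.94 × 150 = 0.02115 m
Layer 4: 1×10⁻⁴ × 1700 × 0.35 = 0.05950 m
Δh = 0.08000 + 0.076582 + 0.02115 + 0.05950 = 0.237232 m

about 237 mm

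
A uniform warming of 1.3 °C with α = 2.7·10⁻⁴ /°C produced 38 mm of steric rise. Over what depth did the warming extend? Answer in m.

H = Δh/(αΔT) = 0.038 / (2.7×10⁻⁴ × 1.3) ≈ 108.3 m

about 108 m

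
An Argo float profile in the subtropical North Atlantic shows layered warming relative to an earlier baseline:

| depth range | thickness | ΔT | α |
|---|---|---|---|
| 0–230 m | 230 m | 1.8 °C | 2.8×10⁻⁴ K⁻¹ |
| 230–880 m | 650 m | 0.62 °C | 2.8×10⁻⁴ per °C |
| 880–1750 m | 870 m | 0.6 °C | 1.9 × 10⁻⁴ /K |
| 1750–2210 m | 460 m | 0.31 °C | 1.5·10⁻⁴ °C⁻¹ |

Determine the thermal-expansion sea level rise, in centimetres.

Layer 1: 230 × 2.8×10⁻⁴ × 1.8 = 0.11592 m
230–880 m: 0.62 × 2.8×10⁻⁴ × 650 = 0.11284 m
0.6 × 870 × 1.9×10⁻⁴ = 0.09918 m
Layer 4: 1.5×10⁻⁴ × 460 × 0.31 = 0.02139 m
Δh = 0.11592 + 0.11284 + 0.09918 + 0.02139 = 0.34933 m

35 cm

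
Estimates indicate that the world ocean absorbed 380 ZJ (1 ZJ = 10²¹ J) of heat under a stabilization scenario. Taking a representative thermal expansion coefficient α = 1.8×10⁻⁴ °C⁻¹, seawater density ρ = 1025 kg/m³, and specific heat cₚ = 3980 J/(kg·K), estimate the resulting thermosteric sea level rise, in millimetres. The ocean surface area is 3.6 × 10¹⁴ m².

Per unit area: Q = 380×10²¹ / (3.6×10¹⁴) ≈ 1.056×10⁹ J/m²
Δh = αQ/(ρcₚ) = 1.8×10⁻⁴ × 1.056×10⁹ / (1025 × 3980) ≈ 0.046594 m

46.6 mm of thermosteric rise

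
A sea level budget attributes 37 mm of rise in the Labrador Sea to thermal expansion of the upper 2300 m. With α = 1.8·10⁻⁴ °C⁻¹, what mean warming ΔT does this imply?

ΔT = Δh/(αH) = 0.037 / (1.8×10⁻⁴ × 2300) ≈ 0.08937 °C

0.0894 °C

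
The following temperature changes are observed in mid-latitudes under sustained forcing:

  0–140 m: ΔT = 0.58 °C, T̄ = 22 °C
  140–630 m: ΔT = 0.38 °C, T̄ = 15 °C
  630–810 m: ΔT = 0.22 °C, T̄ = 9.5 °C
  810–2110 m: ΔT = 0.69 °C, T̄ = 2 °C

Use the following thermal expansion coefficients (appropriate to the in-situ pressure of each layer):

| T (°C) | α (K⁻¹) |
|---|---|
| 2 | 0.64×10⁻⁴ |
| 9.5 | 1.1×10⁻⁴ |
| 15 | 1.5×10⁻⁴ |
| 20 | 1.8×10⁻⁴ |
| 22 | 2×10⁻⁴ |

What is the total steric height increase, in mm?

Δh = 106 mm

Layer 1 at 22 °C → α = 2×10⁻⁴ K⁻¹
Layer 2 at 15 °C → α = 1.5×10⁻⁴ K⁻¹
Layer 3 at 9.5 °C → α = 1.1×10⁻⁴ K⁻¹
Layer 4 at 2 °C → α = 0.64×10⁻⁴ K⁻¹
140 × 2×10⁻⁴ × 0.58 = 0.01624 m
140–630 m: 1.5×10⁻⁴ × 0.38 × 490 = 0.02793 m
630–810 m: 180 × 0.22 × 1.1×10⁻⁴ = 0.004356 m
810–2110 m: 0.64×10⁻⁴ × 1300 × 0.69 = 0.057408 m
Δh = 0.01624 + 0.02793 + 0.004356 + 0.057408 = 0.105934 m ≈ 106 mm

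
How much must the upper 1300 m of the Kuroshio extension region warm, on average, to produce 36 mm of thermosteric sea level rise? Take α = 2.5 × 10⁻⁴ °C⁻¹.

ΔT = Δh/(αH) = 0.036 / (2.5×10⁻⁴ × 1300) ≈ 0.1108 K

ΔT ≈ 0.111 K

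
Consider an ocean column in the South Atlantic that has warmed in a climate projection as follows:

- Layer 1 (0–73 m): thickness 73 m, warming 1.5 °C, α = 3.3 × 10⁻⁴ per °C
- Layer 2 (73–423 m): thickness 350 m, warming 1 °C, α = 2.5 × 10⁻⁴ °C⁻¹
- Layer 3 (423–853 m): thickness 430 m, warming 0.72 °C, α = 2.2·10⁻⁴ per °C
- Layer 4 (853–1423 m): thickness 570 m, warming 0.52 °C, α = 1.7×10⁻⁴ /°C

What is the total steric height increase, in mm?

Δh = 242 mm

Layer 1: 73 × 1.5 × 3.3×10⁻⁴ = 0.036135 m
73–423 m: 350 × 2.5×10⁻⁴ × 1 = 0.08750 m
423–853 m: 2.2×10⁻⁴ × 0.72 × 430 = 0.068112 m
853–1423 m: 570 × 0.52 × 1.7×10⁻⁴ = 0.050388 m
Δh = 0.036135 + 0.08750 + 0.068112 + 0.050388 = 0.242135 m ≈ 242 mm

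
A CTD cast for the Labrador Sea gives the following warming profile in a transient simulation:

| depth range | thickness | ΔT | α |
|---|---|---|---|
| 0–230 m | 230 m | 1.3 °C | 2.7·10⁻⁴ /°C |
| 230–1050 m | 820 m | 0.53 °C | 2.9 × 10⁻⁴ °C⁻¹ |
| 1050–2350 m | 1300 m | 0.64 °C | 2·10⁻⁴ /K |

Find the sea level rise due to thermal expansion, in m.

Layer 1: 230 × 2.7×10⁻⁴ × 1.3 = 0.08073 m
Layer 2: 820 × 0.53 × 2.9×10⁻⁴ = 0.126034 m
Layer 3: 2×10⁻⁴ × 1300 × 0.64 = 0.16640 m
Δh = 0.08073 + 0.126034 + 0.16640 = 0.373164 m

Δh ≈ 0.37 m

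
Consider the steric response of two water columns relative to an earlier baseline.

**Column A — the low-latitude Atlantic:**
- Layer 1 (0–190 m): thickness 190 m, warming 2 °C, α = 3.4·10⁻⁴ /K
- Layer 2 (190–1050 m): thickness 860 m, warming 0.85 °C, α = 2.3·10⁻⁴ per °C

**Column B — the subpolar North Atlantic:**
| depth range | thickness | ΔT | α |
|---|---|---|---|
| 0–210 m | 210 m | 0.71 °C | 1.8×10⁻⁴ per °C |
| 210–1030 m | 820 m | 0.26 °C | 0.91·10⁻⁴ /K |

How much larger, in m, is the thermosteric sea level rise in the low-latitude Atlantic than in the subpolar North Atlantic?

Δh_A − Δh_B ≈ 0.25 m

A 0–190 m: 190 × 3.4×10⁻⁴ × 2 = 0.12920 m
A 0.85 × 860 × 2.3×10⁻⁴ = 0.16813 m
A total: 0.29733 m
B 0–210 m: 210 × 0.71 × 1.8×10⁻⁴ = 0.026838 m
B 820 × 0.26 × 0.91×10⁻⁴ = 0.0194012 m
B total: 0.0462392 m
Difference: 0.29733 − 0.0462392 = 0.2510908 m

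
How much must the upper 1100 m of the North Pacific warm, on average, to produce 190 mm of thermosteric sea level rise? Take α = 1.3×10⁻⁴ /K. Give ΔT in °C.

ΔT = Δh/(αH) = 0.19 / (1.3×10⁻⁴ × 1100) ≈ 1.329 °C

about 1.3 °C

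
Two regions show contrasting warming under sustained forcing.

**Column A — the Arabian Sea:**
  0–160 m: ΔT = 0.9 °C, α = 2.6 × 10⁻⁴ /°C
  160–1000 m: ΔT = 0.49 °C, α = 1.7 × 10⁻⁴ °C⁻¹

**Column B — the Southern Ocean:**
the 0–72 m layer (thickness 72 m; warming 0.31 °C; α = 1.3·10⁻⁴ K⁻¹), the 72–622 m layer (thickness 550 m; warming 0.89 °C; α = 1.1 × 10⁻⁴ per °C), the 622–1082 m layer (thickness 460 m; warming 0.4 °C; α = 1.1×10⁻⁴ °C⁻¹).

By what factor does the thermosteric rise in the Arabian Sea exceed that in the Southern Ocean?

a factor of 1.40

A 0.9 × 2.6×10⁻⁴ × 160 = 0.03744 m
A 160–1000 m: 840 × 0.49 × 1.7×10⁻⁴ = 0.069972 m
A total: 0.107412 m
B 0–72 m: 72 × 1.3×10⁻⁴ × 0.31 = 0.0029016 m
B 72–622 m: 550 × 1.1×10⁻⁴ × 0.89 = 0.053845 m
B 0.4 × 1.1×10⁻⁴ × 460 = 0.02024 m
B total: 0.0769866 m
Ratio: 0.107412 / 0.0769866 ≈ 1.395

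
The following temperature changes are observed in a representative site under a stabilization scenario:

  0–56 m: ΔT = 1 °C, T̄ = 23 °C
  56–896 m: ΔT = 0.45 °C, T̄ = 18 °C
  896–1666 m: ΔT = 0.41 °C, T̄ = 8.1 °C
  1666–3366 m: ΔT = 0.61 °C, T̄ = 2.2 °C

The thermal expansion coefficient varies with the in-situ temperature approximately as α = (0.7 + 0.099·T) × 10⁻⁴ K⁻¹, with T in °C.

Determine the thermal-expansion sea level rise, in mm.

Layer 1: α = (0.7 + 0.099×23)×10⁻⁴ = 2.977×10⁻⁴ K⁻¹
Layer 2: α = (0.7 + 0.099×18)×10⁻⁴ = 2.482×10⁻⁴ K⁻¹
Layer 3: α = (0.7 + 0.099×8.1)×10⁻⁴ = 1.5019×10⁻⁴ K⁻¹
Layer 4: α = (0.7 + 0.099×2.2)×10⁻⁴ = 0.9178×10⁻⁴ K⁻¹
1 × 2.977×10⁻⁴ × 56 = 0.0166712 m
56–896 m: 840 × 2.482×10⁻⁴ × 0.45 = 0.0938196 m
896–1666 m: 770 × 1.5019×10⁻⁴ × 0.41 = 0.047414983 m
1666–3366 m: 0.9178×10⁻⁴ × 1700 × 0.61 = 0.09517586 m
Δh = 0.0166712 + 0.0938196 + 0.047414983 + 0.09517586 = 0.253081643 m

Δh = 253 mm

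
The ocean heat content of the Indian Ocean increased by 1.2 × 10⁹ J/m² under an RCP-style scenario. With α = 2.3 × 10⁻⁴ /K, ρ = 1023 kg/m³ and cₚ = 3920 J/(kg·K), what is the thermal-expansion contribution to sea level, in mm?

Δh = αQ/(ρcₚ) = 2.3×10⁻⁴ × 1.2×10⁹ / (1023 × 3920) ≈ 0.068825 m

Δh ≈ 68.8 mm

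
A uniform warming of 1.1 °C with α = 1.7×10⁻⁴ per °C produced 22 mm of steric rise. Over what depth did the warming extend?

118 m

H = Δh/(αΔT) = 0.022 / (1.7×10⁻⁴ × 1.1) ≈ 117.6 m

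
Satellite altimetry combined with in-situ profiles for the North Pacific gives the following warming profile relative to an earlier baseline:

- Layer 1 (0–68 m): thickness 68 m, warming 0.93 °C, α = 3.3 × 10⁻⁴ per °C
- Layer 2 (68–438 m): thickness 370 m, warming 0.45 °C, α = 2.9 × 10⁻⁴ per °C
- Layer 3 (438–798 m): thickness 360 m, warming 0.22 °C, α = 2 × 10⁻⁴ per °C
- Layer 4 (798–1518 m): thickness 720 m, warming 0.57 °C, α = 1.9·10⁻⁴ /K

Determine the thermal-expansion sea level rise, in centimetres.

16 cm

Layer 1: 0.93 × 68 × 3.3×10⁻⁴ = 0.0208692 m
2.9×10⁻⁴ × 0.45 × 370 = 0.048285 m
Layer 3: 0.22 × 360 × 2×10⁻⁴ = 0.01584 m
Layer 4: 0.57 × 720 × 1.9×10⁻⁴ = 0.077976 m
Δh = 0.0208692 + 0.048285 + 0.01584 + 0.077976 = 0.1629702 m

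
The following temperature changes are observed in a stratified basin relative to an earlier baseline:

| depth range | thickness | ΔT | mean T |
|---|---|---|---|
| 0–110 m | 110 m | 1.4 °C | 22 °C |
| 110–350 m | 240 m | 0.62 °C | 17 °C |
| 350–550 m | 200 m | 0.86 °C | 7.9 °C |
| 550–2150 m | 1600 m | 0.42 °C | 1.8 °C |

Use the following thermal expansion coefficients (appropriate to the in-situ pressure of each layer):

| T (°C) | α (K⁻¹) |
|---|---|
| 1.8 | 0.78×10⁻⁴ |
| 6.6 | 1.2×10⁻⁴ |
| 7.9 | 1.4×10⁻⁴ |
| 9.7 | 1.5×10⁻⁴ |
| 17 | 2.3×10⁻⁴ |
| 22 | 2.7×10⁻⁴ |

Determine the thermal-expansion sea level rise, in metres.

Layer 1 at 22 °C → α = 2.7×10⁻⁴ K⁻¹
Layer 2 at 17 °C → α = 2.3×10⁻⁴ K⁻¹
Layer 3 at 7.9 °C → α = 1.4×10⁻⁴ K⁻¹
Layer 4 at 1.8 °C → α = 0.78×10⁻⁴ K⁻¹
110 × 1.4 × 2.7×10⁻⁴ = 0.04158 m
110–350 m: 2.3×10⁻⁴ × 0.62 × 240 = 0.034224 m
Layer 3: 1.4×10⁻⁴ × 0.86 × 200 = 0.02408 m
0.42 × 1600 × 0.78×10⁻⁴ = 0.052416 m
Δh = 0.04158 + 0.034224 + 0.02408 + 0.052416 = 0.15230 m

about 0.152 m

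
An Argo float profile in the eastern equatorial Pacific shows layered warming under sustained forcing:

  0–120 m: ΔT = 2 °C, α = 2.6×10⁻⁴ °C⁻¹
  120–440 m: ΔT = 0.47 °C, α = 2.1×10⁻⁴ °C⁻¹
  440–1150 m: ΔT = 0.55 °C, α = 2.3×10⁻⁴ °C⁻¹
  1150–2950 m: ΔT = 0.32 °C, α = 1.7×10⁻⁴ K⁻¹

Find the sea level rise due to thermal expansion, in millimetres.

about 280 mm

120 × 2.6×10⁻⁴ × 2 = 0.06240 m
Layer 2: 2.1×10⁻⁴ × 0.47 × 320 = 0.031584 m
0.55 × 2.3×10⁻⁴ × 710 = 0.089815 m
1800 × 1.7×10⁻⁴ × 0.32 = 0.09792 m
Δh = 0.06240 + 0.031584 + 0.089815 + 0.09792 = 0.281719 m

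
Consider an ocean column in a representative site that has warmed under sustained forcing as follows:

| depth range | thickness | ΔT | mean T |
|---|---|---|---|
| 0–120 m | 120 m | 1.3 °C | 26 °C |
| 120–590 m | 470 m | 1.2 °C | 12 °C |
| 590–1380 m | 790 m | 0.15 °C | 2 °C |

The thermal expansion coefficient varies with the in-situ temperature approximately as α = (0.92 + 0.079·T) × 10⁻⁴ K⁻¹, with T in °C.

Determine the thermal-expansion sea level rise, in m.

Layer 1: α = (0.92 + 0.079×26)×10⁻⁴ = 2.974×10⁻⁴ K⁻¹
Layer 2: α = (0.92 + 0.079×12)×10⁻⁴ = 1.868×10⁻⁴ K⁻¹
Layer 3: α = (0.92 + 0.079×2)×10⁻⁴ = 1.078×10⁻⁴ K⁻¹
0–120 m: 2.974×10⁻⁴ × 1.3 × 120 = 0.0463944 m
Layer 2: 1.2 × 470 × 1.868×10⁻⁴ = 0.1053552 m
1.078×10⁻⁴ × 790 × 0.15 = 0.0127743 m
Δh = 0.0463944 + 0.1053552 + 0.0127743 = 0.1645239 m ≈ 0.16 m

0.16 m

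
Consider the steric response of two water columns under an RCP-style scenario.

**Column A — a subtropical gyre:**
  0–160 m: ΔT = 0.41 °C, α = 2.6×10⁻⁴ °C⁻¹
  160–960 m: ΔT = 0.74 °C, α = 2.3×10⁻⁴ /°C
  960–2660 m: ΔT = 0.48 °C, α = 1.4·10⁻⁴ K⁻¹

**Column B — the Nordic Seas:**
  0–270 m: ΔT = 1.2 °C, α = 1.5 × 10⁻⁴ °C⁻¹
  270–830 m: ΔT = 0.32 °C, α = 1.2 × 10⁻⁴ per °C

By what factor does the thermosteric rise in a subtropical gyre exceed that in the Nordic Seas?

3.8

A 0–160 m: 0.41 × 160 × 2.6×10⁻⁴ = 0.017056 m
A 160–960 m: 2.3×10⁻⁴ × 800 × 0.74 = 0.13616 m
A 960–2660 m: 1700 × 0.48 × 1.4×10⁻⁴ = 0.11424 m
A total: 0.267456 m
B Layer 1: 270 × 1.2 × 1.5×10⁻⁴ = 0.04860 m
B 560 × 1.2×10⁻⁴ × 0.32 = 0.021504 m
B total: 0.070104 m
Ratio: 0.267456 / 0.070104 ≈ 3.815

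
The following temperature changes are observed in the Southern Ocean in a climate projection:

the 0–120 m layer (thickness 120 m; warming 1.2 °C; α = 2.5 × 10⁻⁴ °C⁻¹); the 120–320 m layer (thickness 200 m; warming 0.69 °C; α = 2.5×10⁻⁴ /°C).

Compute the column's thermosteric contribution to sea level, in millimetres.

Layer 1: 1.2 × 120 × 2.5×10⁻⁴ = 0.03600 m
200 × 0.69 × 2.5×10⁻⁴ = 0.03450 m
Δh = 0.03600 + 0.03450 = 0.07050 m

70.5 mm of thermosteric rise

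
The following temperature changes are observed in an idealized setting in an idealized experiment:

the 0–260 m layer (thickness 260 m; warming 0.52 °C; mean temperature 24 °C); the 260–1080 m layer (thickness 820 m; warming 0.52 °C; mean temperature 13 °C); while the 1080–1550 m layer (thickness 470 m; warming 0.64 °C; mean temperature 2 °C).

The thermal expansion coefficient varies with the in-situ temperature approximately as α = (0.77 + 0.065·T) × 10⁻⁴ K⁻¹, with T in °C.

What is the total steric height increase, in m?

Layer 1: α = (0.77 + 0.065×24)×10⁻⁴ = 2.33×10⁻⁴ K⁻¹
Layer 2: α = (0.77 + 0.065×13)×10⁻⁴ = 1.615×10⁻⁴ K⁻¹
Layer 3: α = (0.77 + 0.065×2)×10⁻⁴ = 0.9×10⁻⁴ K⁻¹
Layer 1: 260 × 2.33×10⁻⁴ × 0.52 = 0.0315016 m
0.52 × 1.615×10⁻⁴ × 820 = 0.0688636 m
470 × 0.9×10⁻⁴ × 0.64 = 0.027072 m
Δh = 0.0315016 + 0.0688636 + 0.027072 = 0.1274372 m ≈ 0.127 m

Δh = 0.127 m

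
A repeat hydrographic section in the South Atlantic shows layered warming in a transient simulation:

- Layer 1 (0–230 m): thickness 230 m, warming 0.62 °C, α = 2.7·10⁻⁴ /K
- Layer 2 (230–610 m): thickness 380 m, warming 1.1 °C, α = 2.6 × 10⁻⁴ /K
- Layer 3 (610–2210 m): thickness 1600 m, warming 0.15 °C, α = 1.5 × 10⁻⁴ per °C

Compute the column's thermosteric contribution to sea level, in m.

Δh ≈ 0.183 m

Layer 1: 0.62 × 2.7×10⁻⁴ × 230 = 0.038502 m
Layer 2: 380 × 1.1 × 2.6×10⁻⁴ = 0.10868 m
610–2210 m: 1.5×10⁻⁴ × 1600 × 0.15 = 0.03600 m
Δh = 0.038502 + 0.10868 + 0.03600 = 0.183182 m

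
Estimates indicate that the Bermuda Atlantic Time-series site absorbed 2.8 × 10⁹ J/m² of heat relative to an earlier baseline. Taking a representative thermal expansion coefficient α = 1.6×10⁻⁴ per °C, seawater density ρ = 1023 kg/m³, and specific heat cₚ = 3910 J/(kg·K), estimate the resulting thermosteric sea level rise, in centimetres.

Δh = αQ/(ρcₚ) = 1.6×10⁻⁴ × 2.8×10⁹ / (1023 × 3910) ≈ 0.11200 m

11.2 cm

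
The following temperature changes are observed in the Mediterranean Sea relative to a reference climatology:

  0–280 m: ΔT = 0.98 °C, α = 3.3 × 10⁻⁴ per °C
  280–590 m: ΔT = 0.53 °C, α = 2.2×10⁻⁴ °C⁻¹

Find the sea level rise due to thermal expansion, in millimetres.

3.3×10⁻⁴ × 280 × 0.98 = 0.090552 m
Layer 2: 310 × 0.53 × 2.2×10⁻⁴ = 0.036146 m
Δh = 0.090552 + 0.036146 = 0.126698 m ≈ 127 mm

127 mm of thermosteric rise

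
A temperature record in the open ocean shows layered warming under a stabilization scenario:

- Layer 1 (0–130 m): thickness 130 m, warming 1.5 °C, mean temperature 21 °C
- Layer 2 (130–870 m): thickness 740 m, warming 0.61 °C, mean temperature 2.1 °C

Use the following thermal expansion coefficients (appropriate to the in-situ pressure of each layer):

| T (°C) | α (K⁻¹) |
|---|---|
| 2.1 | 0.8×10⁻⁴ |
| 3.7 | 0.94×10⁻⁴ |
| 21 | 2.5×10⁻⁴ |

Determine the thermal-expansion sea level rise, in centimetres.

Δh ≈ 8.5 cm

Layer 1 at 21 °C → α = 2.5×10⁻⁴ K⁻¹
Layer 2 at 2.1 °C → α = 0.8×10⁻⁴ K⁻¹
0–130 m: 130 × 2.5×10⁻⁴ × 1.5 = 0.04875 m
Layer 2: 0.8×10⁻⁴ × 0.61 × 740 = 0.036112 m
Δh = 0.04875 + 0.036112 = 0.084862 m ≈ 8.5 cm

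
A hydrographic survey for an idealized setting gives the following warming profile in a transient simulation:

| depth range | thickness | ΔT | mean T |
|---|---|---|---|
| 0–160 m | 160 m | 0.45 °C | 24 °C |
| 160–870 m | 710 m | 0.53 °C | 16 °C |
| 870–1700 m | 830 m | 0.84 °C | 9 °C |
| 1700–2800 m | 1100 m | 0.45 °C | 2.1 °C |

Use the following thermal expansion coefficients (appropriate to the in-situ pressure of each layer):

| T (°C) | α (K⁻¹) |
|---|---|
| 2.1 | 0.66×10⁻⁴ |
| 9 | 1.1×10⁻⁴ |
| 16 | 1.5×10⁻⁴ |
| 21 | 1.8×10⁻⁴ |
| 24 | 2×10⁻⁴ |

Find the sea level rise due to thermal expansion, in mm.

Layer 1 at 24 °C → α = 2×10⁻⁴ K⁻¹
Layer 2 at 16 °C → α = 1.5×10⁻⁴ K⁻¹
Layer 3 at 9 °C → α = 1.1×10⁻⁴ K⁻¹
Layer 4 at 2.1 °C → α = 0.66×10⁻⁴ K⁻¹
2×10⁻⁴ × 160 × 0.45 = 0.01440 m
Layer 2: 1.5×10⁻⁴ × 0.53 × 710 = 0.056445 m
870–1700 m: 830 × 1.1×10⁻⁴ × 0.84 = 0.076692 m
Layer 4: 0.45 × 0.66×10⁻⁴ × 1100 = 0.03267 m
Δh = 0.01440 + 0.056445 + 0.076692 + 0.03267 = 0.180207 m

Δh ≈ 180 mm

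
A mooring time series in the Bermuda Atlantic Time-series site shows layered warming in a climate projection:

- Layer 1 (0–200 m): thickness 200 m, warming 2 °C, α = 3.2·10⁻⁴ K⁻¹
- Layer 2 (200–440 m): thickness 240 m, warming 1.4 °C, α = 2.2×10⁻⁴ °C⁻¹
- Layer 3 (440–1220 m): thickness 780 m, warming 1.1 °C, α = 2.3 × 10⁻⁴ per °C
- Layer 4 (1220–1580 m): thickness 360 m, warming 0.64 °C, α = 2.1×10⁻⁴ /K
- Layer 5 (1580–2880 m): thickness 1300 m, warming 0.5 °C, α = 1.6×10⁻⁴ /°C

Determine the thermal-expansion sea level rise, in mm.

550 mm of thermosteric rise

Layer 1: 2 × 200 × 3.2×10⁻⁴ = 0.12800 m
200–440 m: 1.4 × 240 × 2.2×10⁻⁴ = 0.07392 m
440–1220 m: 1.1 × 2.3×10⁻⁴ × 780 = 0.19734 m
1220–1580 m: 0.64 × 360 × 2.1×10⁻⁴ = 0.048384 m
Layer 5: 1300 × 1.6×10⁻⁴ × 0.5 = 0.10400 m
Δh = 0.12800 + 0.07392 + 0.19734 + 0.048384 + 0.10400 = 0.551644 m ≈ 550 mm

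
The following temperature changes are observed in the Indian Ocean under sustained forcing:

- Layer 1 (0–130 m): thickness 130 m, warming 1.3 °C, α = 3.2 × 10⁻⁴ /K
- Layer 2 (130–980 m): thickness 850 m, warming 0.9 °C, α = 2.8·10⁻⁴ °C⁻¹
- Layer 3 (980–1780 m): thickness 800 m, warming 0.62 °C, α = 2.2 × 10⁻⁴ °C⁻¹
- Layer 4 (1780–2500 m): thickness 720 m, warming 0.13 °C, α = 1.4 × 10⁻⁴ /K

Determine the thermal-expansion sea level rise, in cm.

Layer 1: 3.2×10⁻⁴ × 1.3 × 130 = 0.05408 m
Layer 2: 850 × 2.8×10⁻⁴ × 0.9 = 0.21420 m
980–1780 m: 2.2×10⁻⁴ × 800 × 0.62 = 0.10912 m
Layer 4: 1.4×10⁻⁴ × 720 × 0.13 = 0.013104 m
Δh = 0.05408 + 0.21420 + 0.10912 + 0.013104 = 0.390504 m

39 cm of thermosteric rise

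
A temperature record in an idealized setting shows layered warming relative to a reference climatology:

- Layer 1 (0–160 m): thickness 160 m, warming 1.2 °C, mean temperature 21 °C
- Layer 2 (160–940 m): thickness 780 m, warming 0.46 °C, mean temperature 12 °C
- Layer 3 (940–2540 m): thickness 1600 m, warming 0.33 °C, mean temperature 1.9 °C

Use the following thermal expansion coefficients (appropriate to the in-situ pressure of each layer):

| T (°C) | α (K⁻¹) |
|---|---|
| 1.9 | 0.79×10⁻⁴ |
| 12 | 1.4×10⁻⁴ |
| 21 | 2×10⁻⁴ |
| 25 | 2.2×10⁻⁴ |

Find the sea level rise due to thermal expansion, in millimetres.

Layer 1 at 21 °C → α = 2×10⁻⁴ K⁻¹
Layer 2 at 12 °C → α = 1.4×10⁻⁴ K⁻¹
Layer 3 at 1.9 °C → α = 0.79×10⁻⁴ K⁻¹
160 × 2×10⁻⁴ × 1.2 = 0.03840 m
160–940 m: 780 × 1.4×10⁻⁴ × 0.46 = 0.050232 m
940–2540 m: 0.79×10⁻⁴ × 0.33 × 1600 = 0.041712 m
Δh = 0.03840 + 0.050232 + 0.041712 = 0.130344 m

Δh = 130 mm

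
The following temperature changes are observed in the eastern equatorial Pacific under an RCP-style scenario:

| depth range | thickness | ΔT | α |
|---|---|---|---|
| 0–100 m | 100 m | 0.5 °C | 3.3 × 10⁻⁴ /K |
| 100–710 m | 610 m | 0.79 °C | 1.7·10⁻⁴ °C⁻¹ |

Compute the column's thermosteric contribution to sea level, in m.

Δh = 0.098 m

Layer 1: 100 × 3.3×10⁻⁴ × 0.5 = 0.01650 m
1.7×10⁻⁴ × 0.79 × 610 = 0.081923 m
Δh = 0.01650 + 0.081923 = 0.098423 m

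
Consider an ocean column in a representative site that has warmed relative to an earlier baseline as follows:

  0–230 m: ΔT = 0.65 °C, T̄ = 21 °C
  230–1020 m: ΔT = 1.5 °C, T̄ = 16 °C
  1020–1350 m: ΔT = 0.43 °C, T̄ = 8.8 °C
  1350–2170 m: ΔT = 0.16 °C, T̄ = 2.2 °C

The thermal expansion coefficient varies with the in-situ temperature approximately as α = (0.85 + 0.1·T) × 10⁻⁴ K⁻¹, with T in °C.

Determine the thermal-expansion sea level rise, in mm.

Layer 1: α = (0.85 + 0.1×21)×10⁻⁴ = 2.95×10⁻⁴ K⁻¹
Layer 2: α = (0.85 + 0.1×16)×10⁻⁴ = 2.45×10⁻⁴ K⁻¹
Layer 3: α = (0.85 + 0.1×8.8)×10⁻⁴ = 1.73×10⁻⁴ K⁻¹
Layer 4: α = (0.85 + 0.1×2.2)×10⁻⁴ = 1.07×10⁻⁴ K⁻¹
0–230 m: 0.65 × 2.95×10⁻⁴ × 230 = 0.0441025 m
Layer 2: 1.5 × 790 × 2.45×10⁻⁴ = 0.290325 m
1020–1350 m: 0.43 × 330 × 1.73×10⁻⁴ = 0.0245487 m
1350–2170 m: 0.16 × 1.07×10⁻⁴ × 820 = 0.0140384 m
Δh = 0.0441025 + 0.290325 + 0.0245487 + 0.0140384 = 0.3730146 m ≈ 373 mm

about 373 mm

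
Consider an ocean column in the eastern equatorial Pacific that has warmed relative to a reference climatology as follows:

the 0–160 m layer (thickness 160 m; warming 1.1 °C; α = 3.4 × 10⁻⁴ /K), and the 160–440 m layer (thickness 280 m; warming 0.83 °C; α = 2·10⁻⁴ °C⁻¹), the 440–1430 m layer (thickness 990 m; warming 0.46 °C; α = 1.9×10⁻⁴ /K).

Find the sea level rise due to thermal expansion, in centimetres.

19 cm of thermosteric rise

0–160 m: 3.4×10⁻⁴ × 1.1 × 160 = 0.05984 m
Layer 2: 2×10⁻⁴ × 0.83 × 280 = 0.04648 m
440–1430 m: 1.9×10⁻⁴ × 990 × 0.46 = 0.086526 m
Δh = 0.05984 + 0.04648 + 0.086526 = 0.192846 m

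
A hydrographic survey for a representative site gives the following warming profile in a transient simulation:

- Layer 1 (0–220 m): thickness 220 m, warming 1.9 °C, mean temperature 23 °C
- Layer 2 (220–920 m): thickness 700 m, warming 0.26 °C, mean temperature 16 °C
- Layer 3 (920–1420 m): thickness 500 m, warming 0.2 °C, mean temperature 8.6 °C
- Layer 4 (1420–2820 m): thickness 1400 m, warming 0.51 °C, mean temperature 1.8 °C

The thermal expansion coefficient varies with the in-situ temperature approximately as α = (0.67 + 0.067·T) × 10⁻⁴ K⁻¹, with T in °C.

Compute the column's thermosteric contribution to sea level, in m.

Layer 1: α = (0.67 + 0.067×23)×10⁻⁴ = 2.211×10⁻⁴ K⁻¹
Layer 2: α = (0.67 + 0.067×16)×10⁻⁴ = 1.742×10⁻⁴ K⁻¹
Layer 3: α = (0.67 + 0.067×8.6)×10⁻⁴ = 1.2462×10⁻⁴ K⁻¹
Layer 4: α = (0.67 + 0.067×1.8)×10⁻⁴ = 0.7906×10⁻⁴ K⁻¹
0–220 m: 220 × 2.211×10⁻⁴ × 1.9 = 0.0924198 m
0.26 × 1.742×10⁻⁴ × 700 = 0.0317044 m
0.2 × 500 × 1.2462×10⁻⁴ = 0.012462 m
0.51 × 1400 × 0.7906×10⁻⁴ = 0.05644884 m
Δh = 0.0924198 + 0.0317044 + 0.012462 + 0.05644884 = 0.19303504 m ≈ 0.19 m

Δh = 0.19 m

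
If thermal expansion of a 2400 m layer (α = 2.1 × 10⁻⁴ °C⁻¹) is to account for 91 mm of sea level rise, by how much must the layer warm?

about 0.181 °C

ΔT = Δh/(αH) = 0.091 / (2.1×10⁻⁴ × 2400) ≈ 0.1806 °C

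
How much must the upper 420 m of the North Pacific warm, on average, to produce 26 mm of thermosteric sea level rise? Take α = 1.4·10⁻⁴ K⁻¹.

ΔT = Δh/(αH) = 0.026 / (1.4×10⁻⁴ × 420) ≈ 0.4422 K

ΔT ≈ 0.442 K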